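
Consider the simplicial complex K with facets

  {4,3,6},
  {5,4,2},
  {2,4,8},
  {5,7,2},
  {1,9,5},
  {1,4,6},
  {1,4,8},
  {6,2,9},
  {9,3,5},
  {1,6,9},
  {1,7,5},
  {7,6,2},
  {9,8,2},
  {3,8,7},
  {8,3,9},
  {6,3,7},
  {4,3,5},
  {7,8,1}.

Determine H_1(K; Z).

Order the vertices as 1 < 2 < 3 < 4 < 5 < 6 < 7 < 8 < 9. Listing each simplex with vertices in this order, K has dimension 2 with simplices:

  0-simplices (9): [1], [2], [3], [4], [5], [6], [7], [8], [9]
  1-simplices (27): (27 of them)
  2-simplices (18): [1,4,6], [1,4,8], [1,5,7], [1,5,9], [1,6,9], [1,7,8], [2,4,5], [2,4,8], [2,5,7], [2,6,7], [2,6,9], [2,8,9], [3,4,5], [3,4,6], [3,5,9], [3,6,7], [3,7,8], [3,8,9]

giving chain groups C_0 ≅ Z^9, C_1 ≅ Z^27, C_2 ≅ Z^18.

The boundary map ∂_1: C_1 → C_0 sends each edge [p,q] (with p < q) to q − p. For instance
  ∂[1,5] = [5] − [1].
The 9×27 boundary matrix has rank 8 and Smith normal form diag(1,1,1,1,1,1,1,1).

∂_2: C_2 → C_1 maps a triangle to the signed sum of its edges. For instance
  ∂[1,5,9] = [5,9] − [1,9] + [1,5],
  ∂[1,7,8] = [7,8] − [1,8] + [1,7].
The resulting 27×18 matrix has rank 17, and its Smith normal form has invariant factors (1,1,1,1,1,1,1,1,1,1,1,1,1,1,1,1,1).

Reading off H_k = ker ∂_k / im ∂_{k+1}:

  H_1: rank ker ∂_1 − rank ∂_2 = (27 − 8) − 17 = 2, and the invariant factors of ∂_2 are all 1, so H_1 = Z^2.

H_1 ≅ Z^2.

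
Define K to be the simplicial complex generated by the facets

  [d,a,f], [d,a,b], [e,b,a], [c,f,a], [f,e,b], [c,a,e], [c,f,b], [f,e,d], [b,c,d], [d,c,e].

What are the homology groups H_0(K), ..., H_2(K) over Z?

Order the vertices as a < b < c < d < e < f. Listing each simplex with vertices in this order, K has dimension 2 with simplices:

  0-simplices (6): a, b, c, d, e, f
  1-simplices (15): ab, ac, ad, ae, af, bc, bd, be, bf, cd, ce, cf, de, df, ef
  2-simplices (10): abd, abe, ace, acf, adf, bcd, bcf, bef, cde, def

so the chain groups are C_0 ≅ Z^6, C_1 ≅ Z^15, C_2 ≅ Z^10.

∂_1: C_1 → C_0 is given by ∂[p,q] = [q] − [p].
This gives a 6×15 integer matrix of rank 5; reducing to Smith normal form yields diagonal entries (1,1,1,1,1).

∂_2: C_2 → C_1 acts by ∂[p,q,r] = [q,r] − [p,r] + [p,q]. For instance
  ∂def = ef − df + de,
  ∂bef = ef − bf + be.
The resulting 15×10 matrix has rank 10, and its Smith normal form has invariant factors (1,1,1,1,1,1,1,1,1,2).

Computing H_k = (kernel of ∂_k) / (image of ∂_{k+1}):

  H_0: rank C_0 − rank ∂_1 = 6 − 5 = 1, and the invariant factors of ∂_1 are all 1, so H_0 ≅ Z.
  H_1: rank ker ∂_1 − rank ∂_2 = (15 − 5) − 10 = 0, and ∂_2 has invariant factor 2 > 1, so H_1 ≅ Z_2.
  H_2: rank ker ∂_2 − rank ∂_3 = (10 − 10) − 0 = 0, and there is no ∂_3, so H_2 ≅ 0.

As a check, the Euler characteristic is 6 − 15 + 10 = 1, which agrees with 1 − 0 + 0 = 1.

H_0 = Z,  H_1 = Z_2,  H_2 = 0.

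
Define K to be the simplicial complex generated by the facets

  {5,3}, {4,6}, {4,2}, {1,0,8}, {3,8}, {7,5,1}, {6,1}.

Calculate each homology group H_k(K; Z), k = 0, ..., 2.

H_0 ≅ Z,  H_1 ≅ Z,  H_2 = 0.

Order the vertices as 0 < 1 < 2 < 3 < 4 < 5 < 6 < 7 < 8. Listing each simplex with vertices in this order, K has dimension 2 with simplices:

  0-simplices (9): [0], [1], [2], [3], [4], [5], [6], [7], [8]
  1-simplices (11): [0,1], [0,8], [1,5], [1,6], [1,7], [1,8], [2,4], [3,5], [3,8], [4,6], [5,7]
  2-simplices (2): [0,1,8], [1,5,7]

Hence C_0 ≅ Z^9, C_1 ≅ Z^11, C_2 ≅ Z^2.

The boundary map ∂_1: C_1 → C_0 sends each edge [p,q] (with p < q) to q − p. For instance
  ∂[4,6] = [6] − [4].
The resulting 9×11 matrix has rank 8, and its Smith normal form has invariant factors (1,1,1,1,1,1,1,1).

The boundary map ∂_2: C_2 → C_1 acts by ∂[p,q,r] = [q,r] − [p,r] + [p,q]. For instance
  ∂[1,5,7] = [5,7] − [1,7] + [1,5],
  ∂[0,1,8] = [1,8] − [0,8] + [0,1].
The resulting 11×2 matrix has rank 2, and its Smith normal form has invariant factors (1,1).

From H_k ≅ ker(∂_k) / im(∂_{k+1}) we obtain:

  H_0: rank C_0 − rank ∂_1 = 9 − 8 = 1, and the invariant factors of ∂_1 are all 1, so H_0 = Z.
  H_1: rank ker ∂_1 − rank ∂_2 = (11 − 8) − 2 = 1, and the invariant factors of ∂_2 are all 1, so H_1 = Z.
  H_2: rank ker ∂_2 − rank ∂_3 = (2 − 2) − 0 = 0, and there is no ∂_3, so H_2 = 0.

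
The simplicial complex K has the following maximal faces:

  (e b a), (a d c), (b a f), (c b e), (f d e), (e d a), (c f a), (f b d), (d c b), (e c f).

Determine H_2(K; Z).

H_2 = 0.

We work with the vertex ordering a < b < c < d < e < f. The simplices of K, each written with vertices in increasing order, are:

  0-simplices (6): a, b, c, d, e, f
  1-simplices (15): ab, ac, ad, ae, af, bc, bd, be, bf, cd, ce, cf, de, df, ef
  2-simplices (10): abe, abf, acd, acf, ade, bcd, bce, bdf, cef, def

giving chain groups C_0 ≅ Z^6, C_1 ≅ Z^15, C_2 ≅ Z^10.

The boundary map ∂_1: C_1 → C_0 is given by ∂[p,q] = [q] − [p].
As a 6×15 matrix over Z this has rank 5, with invariant factors (1,1,1,1,1).

The boundary map ∂_2: C_2 → C_1 acts by ∂[p,q,r] = [q,r] − [p,r] + [p,q]. For instance
  ∂bdf = df − bf + bd,
  ∂def = ef − df + de.
The resulting 15×10 matrix has rank 10, and its Smith normal form has invariant factors (1,1,1,1,1,1,1,1,1,2).

Reading off H_k = ker ∂_k / im ∂_{k+1}:

  H_2: rank ker ∂_2 − rank ∂_3 = (10 − 10) − 0 = 0, and there is no ∂_3, so H_2 ≅ 0.

(K is a triangulation of the real projective plane RP^2.)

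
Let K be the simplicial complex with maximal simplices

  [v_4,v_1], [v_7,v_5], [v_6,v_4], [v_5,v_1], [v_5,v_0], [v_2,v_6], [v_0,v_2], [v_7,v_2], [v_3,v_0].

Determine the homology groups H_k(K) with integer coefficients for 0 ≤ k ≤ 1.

H_0 ≅ Z,  H_1 ≅ Z^2.

Fix the vertex order v_0 < v_1 < v_2 < v_3 < v_4 < v_5 < v_6 < v_7 and write every simplex with vertices in increasing order. Then dim K = 1 and the simplices of K are:

  0-simplices (8): [v_0], [v_1], [v_2], [v_3], [v_4], [v_5], [v_6], [v_7]
  1-simplices (9): [v_0,v_2], [v_0,v_3], [v_0,v_5], [v_1,v_4], [v_1,v_5], [v_2,v_6], [v_2,v_7], [v_4,v_6], [v_5,v_7]

so the chain groups are C_0 ≅ Z^8, C_1 ≅ Z^9.

The boundary map ∂_1: C_1 → C_0 maps an edge to its endpoints' difference, ∂[p,q] = q − p. For instance
  ∂[v_4,v_6] = [v_6] − [v_4].
This gives a 8×9 integer matrix of rank 7; reducing to Smith normal form yields diagonal entries (1,1,1,1,1,1,1).

Now H_k = ker ∂_k / im ∂_{k+1}, so:

  H_0: rank C_0 − rank ∂_1 = 8 − 7 = 1, and the invariant factors of ∂_1 are all 1, so H_0 = Z.
  H_1: rank ker ∂_1 − rank ∂_2 = (9 − 7) − 0 = 2, and there is no ∂_2, so H_1 = Z^2.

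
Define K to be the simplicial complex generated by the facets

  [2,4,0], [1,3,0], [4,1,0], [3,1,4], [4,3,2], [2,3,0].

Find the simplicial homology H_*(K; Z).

H_0 ≅ Z,  H_1 = 0,  H_2 ≅ Z.

Fix the vertex order 0 < 1 < 2 < 3 < 4 and write every simplex with vertices in increasing order. Then dim K = 2 and the simplices of K are:

  0-simplices (5): [0], [1], [2], [3], [4]
  1-simplices (9): [0,1], [0,2], [0,3], [0,4], [1,3], [1,4], [2,3], [2,4], [3,4]
  2-simplices (6): [0,1,3], [0,1,4], [0,2,3], [0,2,4], [1,3,4], [2,3,4]

Hence C_0 ≅ Z^5, C_1 ≅ Z^9, C_2 ≅ Z^6.

The boundary map ∂_1: C_1 → C_0 is given by ∂[p,q] = [q] − [p]. For instance
  ∂[0,3] = [3] − [0].
The resulting 5×9 matrix has rank 4, and its Smith normal form has invariant factors (1,1,1,1).

The boundary map ∂_2: C_2 → C_1 maps a triangle to the signed sum of its edges. For instance
  ∂[0,1,4] = [1,4] − [0,4] + [0,1],
  ∂[0,2,4] = [2,4] − [0,4] + [0,2].
This gives a 9×6 integer matrix of rank 5; reducing to Smith normal form yields diagonal entries (1,1,1,1,1).

From H_k ≅ ker(∂_k) / im(∂_{k+1}) we obtain:

  H_0: rank C_0 − rank ∂_1 = 5 − 4 = 1, and the invariant factors of ∂_1 are all 1, so H_0 = Z.
  H_1: rank ker ∂_1 − rank ∂_2 = (9 − 4) − 5 = 0, and the invariant factors of ∂_2 are all 1, so H_1 = 0.
  H_2: rank ker ∂_2 − rank ∂_3 = (6 − 5) − 0 = 1, and there is no ∂_3, so H_2 = Z.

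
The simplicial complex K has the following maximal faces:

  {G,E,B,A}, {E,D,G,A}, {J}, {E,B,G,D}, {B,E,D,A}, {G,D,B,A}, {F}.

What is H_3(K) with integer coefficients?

Fix the vertex order A < B < D < E < F < G < J and write every simplex with vertices in increasing order. Then dim K = 3 and the simplices of K are:

  0-simplices (7): A, B, D, E, F, G, J
  1-simplices (10): AB, AD, AE, AG, BD, BE, BG, DE, DG, EG
  2-simplices (10): ABD, ABE, ABG, ADE, ADG, AEG, BDE, BDG, BEG, DEG
  3-simplices (5): ABDE, ABDG, ABEG, ADEG, BDEG

Hence C_0 ≅ Z^7, C_1 ≅ Z^10, C_2 ≅ Z^10, C_3 ≅ Z^5.

Boundary ∂_1: C_1 → C_0 sends each edge [p,q] (with p < q) to q − p.
The resulting 7×10 matrix has rank 4, and its Smith normal form has invariant factors (1,1,1,1).

∂_2: C_2 → C_1 maps a triangle to the signed sum of its edges. For instance
  ∂ABE = BE − AE + AB,
  ∂ABG = BG − AG + AB.
The resulting 10×10 matrix has rank 6, and its Smith normal form has invariant factors (1,1,1,1,1,1).

∂_3: C_3 → C_2 sends each 3-simplex σ to the alternating sum Σ_i (−1)^i (σ with its i-th vertex removed). For instance
  ∂ABEG = BEG − AEG + ABG − ABE,
  ∂ADEG = DEG − AEG + ADG − ADE.
As a 10×5 matrix over Z this has rank 4, with invariant factors (1,1,1,1).

Computing H_k = (kernel of ∂_k) / (image of ∂_{k+1}):

  H_3: rank ker ∂_3 − rank ∂_4 = (5 − 4) − 0 = 1, and there is no ∂_4, so H_3 = Z.

H_3 = Z.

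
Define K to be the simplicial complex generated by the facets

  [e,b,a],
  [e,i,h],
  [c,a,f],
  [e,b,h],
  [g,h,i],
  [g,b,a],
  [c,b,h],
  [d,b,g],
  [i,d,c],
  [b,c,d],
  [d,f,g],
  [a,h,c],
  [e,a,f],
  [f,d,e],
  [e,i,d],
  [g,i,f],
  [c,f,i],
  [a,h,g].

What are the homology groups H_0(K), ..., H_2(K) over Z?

H_0 ≅ Z,  H_1 ≅ Z ⊕ Z/2,  H_2 = 0.

Order the vertices as a < b < c < d < e < f < g < h < i. Listing each simplex with vertices in this order, K has dimension 2 with simplices:

  0-simplices (9): a, b, c, d, e, f, g, h, i
  1-simplices (27): ab, ac, ae, af, ag, ah, bc, bd, be, bg, bh, cd, cf, ch, ci, de, df, dg, di, ef, eh, ei, fg, fi, gh, gi, hi
  2-simplices (18): abe, abg, acf, ach, aef, agh, bcd, bch, bdg, beh, cdi, cfi, def, dei, dfg, ehi, fgi, ghi

Hence C_0 ≅ Z^9, C_1 ≅ Z^27, C_2 ≅ Z^18.

Boundary ∂_1: C_1 → C_0 is given by ∂[p,q] = [q] − [p]. For instance
  ∂be = e − b.
The 9×27 boundary matrix has rank 8 and Smith normal form diag(1,1,1,1,1,1,1,1).

The boundary map ∂_2: C_2 → C_1 sends each 2-simplex [p,q,r] to [q,r] − [p,r] + [p,q]. For instance
  ∂dei = ei − di + de,
  ∂abg = bg − ag + ab.
This gives a 27×18 integer matrix of rank 18; reducing to Smith normal form yields diagonal entries (1,1,1,1,1,1,1,1,1,1,1,1,1,1,1,1,1,2).

Computing H_k = (kernel of ∂_k) / (image of ∂_{k+1}):

  H_0: rank C_0 − rank ∂_1 = 9 − 8 = 1, and the invariant factors of ∂_1 are all 1, so H_0 ≅ Z.
  H_1: rank ker ∂_1 − rank ∂_2 = (27 − 8) − 18 = 1, and ∂_2 has invariant factor 2 > 1, so H_1 ≅ Z ⊕ Z/2.
  H_2: rank ker ∂_2 − rank ∂_3 = (18 − 18) − 0 = 0, and there is no ∂_3, so H_2 ≅ 0.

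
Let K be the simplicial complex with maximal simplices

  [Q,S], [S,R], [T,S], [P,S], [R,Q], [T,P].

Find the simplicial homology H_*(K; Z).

H_0 = Z,  H_1 = Z^2.

We work with the vertex ordering P < Q < R < S < T. The simplices of K, each written with vertices in increasing order, are:

  0-simplices (5): P, Q, R, S, T
  1-simplices (6): PS, PT, QR, QS, RS, ST

so the chain groups are C_0 ≅ Z^5, C_1 ≅ Z^6.

The boundary map ∂_1: C_1 → C_0 sends each edge [p,q] (with p < q) to q − p. For instance
  ∂PT = T − P.
This gives a 5×6 integer matrix of rank 4; reducing to Smith normal form yields diagonal entries (1,1,1,1).

Computing H_k = (kernel of ∂_k) / (image of ∂_{k+1}):

  H_0: rank C_0 − rank ∂_1 = 5 − 4 = 1, and the invariant factors of ∂_1 are all 1, so H_0 = Z.
  H_1: rank ker ∂_1 − rank ∂_2 = (6 − 4) − 0 = 2, and there is no ∂_2, so H_1 = Z^2.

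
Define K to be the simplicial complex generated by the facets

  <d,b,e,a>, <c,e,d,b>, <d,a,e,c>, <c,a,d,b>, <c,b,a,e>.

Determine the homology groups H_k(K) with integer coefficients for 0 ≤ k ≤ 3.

Take the total order a < b < c < d < e on the vertex set. Then K (dimension 3) consists of the simplices:

  0-simplices (5): a, b, c, d, e
  1-simplices (10): ab, ac, ad, ae, bc, bd, be, cd, ce, de
  2-simplices (10): abc, abd, abe, acd, ace, ade, bcd, bce, bde, cde
  3-simplices (5): abcd, abce, abde, acde, bcde

Hence C_0 ≅ Z^5, C_1 ≅ Z^10, C_2 ≅ Z^10, C_3 ≅ Z^5.

Boundary ∂_1: C_1 → C_0 maps an edge to its endpoints' difference, ∂[p,q] = q − p.
This gives a 5×10 integer matrix of rank 4; reducing to Smith normal form yields diagonal entries (1,1,1,1).

Boundary ∂_2: C_2 → C_1 sends each 2-simplex [p,q,r] to [q,r] − [p,r] + [p,q]. For instance
  ∂bcd = cd − bd + bc,
  ∂bde = de − be + bd.
As a 10×10 matrix over Z this has rank 6, with invariant factors (1,1,1,1,1,1).

The boundary map ∂_3: C_3 → C_2 sends each 3-simplex σ to the alternating sum Σ_i (−1)^i (σ with its i-th vertex removed). For instance
  ∂acde = cde − ade + ace − acd,
  ∂bcde = cde − bde + bce − bcd.
This gives a 10×5 integer matrix of rank 4; reducing to Smith normal form yields diagonal entries (1,1,1,1).

Now H_k = ker ∂_k / im ∂_{k+1}, so:

  H_0: rank C_0 − rank ∂_1 = 5 − 4 = 1, and the invariant factors of ∂_1 are all 1, so H_0 ≅ Z.
  H_1: rank ker ∂_1 − rank ∂_2 = (10 − 4) − 6 = 0, and the invariant factors of ∂_2 are all 1, so H_1 ≅ 0.
  H_2: rank ker ∂_2 − rank ∂_3 = (10 − 6) − 4 = 0, and the invariant factors of ∂_3 are all 1, so H_2 ≅ 0.
  H_3: rank ker ∂_3 − rank ∂_4 = (5 − 4) − 0 = 1, and there is no ∂_4, so H_3 ≅ Z.

(K is a triangulation of the 3-sphere S^3.)

H_0 ≅ Z,  H_1 = 0,  H_2 = 0,  H_3 ≅ Z.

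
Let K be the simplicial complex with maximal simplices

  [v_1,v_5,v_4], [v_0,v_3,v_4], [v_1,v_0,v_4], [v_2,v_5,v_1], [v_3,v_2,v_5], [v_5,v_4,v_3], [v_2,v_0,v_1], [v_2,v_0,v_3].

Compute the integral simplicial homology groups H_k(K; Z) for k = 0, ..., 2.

H_0 = Z,  H_1 = 0,  H_2 = Z.

K has 6 vertices, 12 edges, 8 triangles.
rank ∂_0 = 0, rank ∂_1 = 5 ⇒ b_0 = 6 − 0 − 5 = 1; all invariant factors of ∂_1 are 1 so no torsion. So H_0 = Z.
rank ∂_1 = 5, rank ∂_2 = 7 ⇒ b_1 = 12 − 5 − 7 = 0; all invariant factors of ∂_2 are 1 so no torsion. So H_1 = 0.
rank ∂_2 = 7, rank ∂_3 = 0 ⇒ b_2 = 8 − 7 − 0 = 1. So H_2 = Z.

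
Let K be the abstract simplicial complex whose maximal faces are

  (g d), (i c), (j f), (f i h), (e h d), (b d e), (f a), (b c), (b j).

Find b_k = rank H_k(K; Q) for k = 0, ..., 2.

K has 10 vertices, 14 edges, 3 triangles.
rank ∂_0 = 0, rank ∂_1 = 9 ⇒ b_0 = 10 − 0 − 9 = 1; all invariant factors of ∂_1 are 1 so no torsion. So H_0 ≅ Z.
rank ∂_1 = 9, rank ∂_2 = 3 ⇒ b_1 = 14 − 9 − 3 = 2; all invariant factors of ∂_2 are 1 so no torsion. So H_1 ≅ Z^2.
rank ∂_2 = 3, rank ∂_3 = 0 ⇒ b_2 = 3 − 3 − 0 = 0. So H_2 ≅ 0.

b_0 = 1, b_1 = 2, b_2 = 0.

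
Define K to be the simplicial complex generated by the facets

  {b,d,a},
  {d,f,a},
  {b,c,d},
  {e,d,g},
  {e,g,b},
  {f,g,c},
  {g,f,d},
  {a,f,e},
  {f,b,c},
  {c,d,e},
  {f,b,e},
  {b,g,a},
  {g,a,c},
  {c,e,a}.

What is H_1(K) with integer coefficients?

Take the total order a < b < c < d < e < f < g on the vertex set. Then K (dimension 2) consists of the simplices:

  0-simplices (7): a, b, c, d, e, f, g
  1-simplices (21): ab, ac, ad, ae, af, ag, bc, bd, be, bf, bg, cd, ce, cf, cg, de, df, dg, ef, eg, fg
  2-simplices (14): abd, abg, ace, acg, adf, aef, bcd, bcf, bef, beg, cde, cfg, deg, dfg

Hence C_0 ≅ Z^7, C_1 ≅ Z^21, C_2 ≅ Z^14.

∂_1: C_1 → C_0 sends each edge [p,q] (with p < q) to q − p. For instance
  ∂cf = f − c.
The resulting 7×21 matrix has rank 6, and its Smith normal form has invariant factors (1,1,1,1,1,1).

∂_2: C_2 → C_1 acts by ∂[p,q,r] = [q,r] − [p,r] + [p,q]. For instance
  ∂abg = bg − ag + ab,
  ∂ace = ce − ae + ac.
The 21×14 boundary matrix has rank 13 and Smith normal form diag(1,1,1,1,1,1,1,1,1,1,1,1,1).

From H_k ≅ ker(∂_k) / im(∂_{k+1}) we obtain:

  H_1: rank ker ∂_1 − rank ∂_2 = (21 − 6) − 13 = 2, and the invariant factors of ∂_2 are all 1, so H_1 ≅ Z^2.

(K is a triangulation of the torus T^2.)

H_1 ≅ Z^2.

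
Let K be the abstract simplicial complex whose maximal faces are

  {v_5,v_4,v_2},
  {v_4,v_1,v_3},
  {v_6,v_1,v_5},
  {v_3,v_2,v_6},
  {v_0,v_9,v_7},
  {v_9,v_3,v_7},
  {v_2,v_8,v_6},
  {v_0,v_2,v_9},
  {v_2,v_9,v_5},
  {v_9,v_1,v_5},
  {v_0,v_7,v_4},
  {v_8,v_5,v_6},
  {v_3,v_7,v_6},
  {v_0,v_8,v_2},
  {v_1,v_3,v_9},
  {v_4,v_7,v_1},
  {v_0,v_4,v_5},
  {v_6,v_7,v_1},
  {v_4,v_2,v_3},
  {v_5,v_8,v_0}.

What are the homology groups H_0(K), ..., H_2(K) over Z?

H_0 ≅ Z,  H_1 ≅ Z ⊕ Z/2Z,  H_2 = 0.

K has 10 vertices, 30 edges, 20 triangles.
rank ∂_0 = 0, rank ∂_1 = 9 ⇒ b_0 = 10 − 0 − 9 = 1; all invariant factors of ∂_1 are 1 so no torsion. So H_0 ≅ Z.
rank ∂_1 = 9, rank ∂_2 = 20 ⇒ b_1 = 30 − 9 − 20 = 1; ∂_2 has invariant factor(s) [2] giving torsion. So H_1 ≅ Z ⊕ Z/2Z.
rank ∂_2 = 20, rank ∂_3 = 0 ⇒ b_2 = 20 − 20 − 0 = 0. So H_2 ≅ 0.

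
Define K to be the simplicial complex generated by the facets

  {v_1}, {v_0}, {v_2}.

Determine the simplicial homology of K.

H_0 ≅ Z^3.

We work with the vertex ordering v_0 < v_1 < v_2. The simplices of K, each written with vertices in increasing order, are:

  0-simplices (3): [v_0], [v_1], [v_2]

so the chain groups are C_0 ≅ Z^3.

Now H_k = ker ∂_k / im ∂_{k+1}, so:

  H_0: rank C_0 − rank ∂_1 = 3 − 0 = 3, and there is no ∂_1, so H_0 ≅ Z^3.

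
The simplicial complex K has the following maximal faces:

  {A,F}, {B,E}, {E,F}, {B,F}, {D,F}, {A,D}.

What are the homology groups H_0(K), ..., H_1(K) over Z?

Order the vertices as A < B < D < E < F. Listing each simplex with vertices in this order, K has dimension 1 with simplices:

  0-simplices (5): A, B, D, E, F
  1-simplices (6): AD, AF, BE, BF, DF, EF

Hence C_0 ≅ Z^5, C_1 ≅ Z^6.

Boundary ∂_1: C_1 → C_0 maps an edge to its endpoints' difference, ∂[p,q] = q − p.
This gives a 5×6 integer matrix of rank 4; reducing to Smith normal form yields diagonal entries (1,1,1,1).

From H_k ≅ ker(∂_k) / im(∂_{k+1}) we obtain:

  H_0: rank C_0 − rank ∂_1 = 5 − 4 = 1, and the invariant factors of ∂_1 are all 1, so H_0 ≅ Z.
  H_1: rank ker ∂_1 − rank ∂_2 = (6 − 4) − 0 = 2, and there is no ∂_2, so H_1 ≅ Z^2.

H_0 = Z,  H_1 = Z^2.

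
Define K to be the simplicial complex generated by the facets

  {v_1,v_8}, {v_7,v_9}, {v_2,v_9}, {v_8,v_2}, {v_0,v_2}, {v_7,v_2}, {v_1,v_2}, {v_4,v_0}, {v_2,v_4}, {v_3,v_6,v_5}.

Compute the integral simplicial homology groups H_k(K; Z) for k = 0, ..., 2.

H_0 = Z^2,  H_1 = Z^3,  H_2 = 0.

Order the vertices as v_0 < v_1 < v_2 < v_3 < v_4 < v_5 < v_6 < v_7 < v_8 < v_9. Listing each simplex with vertices in this order, K has dimension 2 with simplices:

  0-simplices (10): [v_0], [v_1], [v_2], [v_3], [v_4], [v_5], [v_6], [v_7], [v_8], [v_9]
  1-simplices (12): [v_0,v_2], [v_0,v_4], [v_1,v_2], [v_1,v_8], [v_2,v_4], [v_2,v_7], [v_2,v_8], [v_2,v_9], [v_3,v_5], [v_3,v_6], [v_5,v_6], [v_7,v_9]
  2-simplices (1): [v_3,v_5,v_6]

Hence C_0 ≅ Z^10, C_1 ≅ Z^12, C_2 ≅ Z^1.

Boundary ∂_1: C_1 → C_0 is given by ∂[p,q] = [q] − [p].
As a 10×12 matrix over Z this has rank 8, with invariant factors (1,1,1,1,1,1,1,1).

∂_2: C_2 → C_1 acts by ∂[p,q,r] = [q,r] − [p,r] + [p,q]. For instance
  ∂[v_3,v_5,v_6] = [v_5,v_6] − [v_3,v_6] + [v_3,v_5].
This gives a 12×1 integer matrix of rank 1; reducing to Smith normal form yields diagonal entries (1).

Now H_k = ker ∂_k / im ∂_{k+1}, so:

  H_0: rank C_0 − rank ∂_1 = 10 − 8 = 2, and the invariant factors of ∂_1 are all 1, so H_0 ≅ Z^2.
  H_1: rank ker ∂_1 − rank ∂_2 = (12 − 8) − 1 = 3, and the invariant factors of ∂_2 are all 1, so H_1 ≅ Z^3.
  H_2: rank ker ∂_2 − rank ∂_3 = (1 − 1) − 0 = 0, and there is no ∂_3, so H_2 ≅ 0.

As a check, the Euler characteristic is 10 − 12 + 1 = -1, which agrees with 2 − 3 + 0 = -1.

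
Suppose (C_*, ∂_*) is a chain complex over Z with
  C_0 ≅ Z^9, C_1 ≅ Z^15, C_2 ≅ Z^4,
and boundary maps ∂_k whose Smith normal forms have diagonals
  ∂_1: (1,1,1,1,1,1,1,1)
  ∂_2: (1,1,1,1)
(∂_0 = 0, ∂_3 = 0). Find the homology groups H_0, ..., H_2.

H_0: b_0 = 9 − 0 − 8 = 1; torsion from ∂_1 factors > 1: none. So H_0 ≅ Z.
H_1: b_1 = 15 − 8 − 4 = 3; torsion from ∂_2 factors > 1: none. So H_1 ≅ Z^3.
H_2: b_2 = 4 − 4 − 0 = 0; torsion from ∂_3 factors > 1: none. So H_2 ≅ 0.

H_0 ≅ Z,  H_1 ≅ Z^3,  H_2 = 0.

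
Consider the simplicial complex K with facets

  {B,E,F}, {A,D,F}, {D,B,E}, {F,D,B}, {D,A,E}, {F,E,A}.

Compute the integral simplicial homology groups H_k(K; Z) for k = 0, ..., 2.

H_0 ≅ Z,  H_1 = 0,  H_2 ≅ Z.

We work with the vertex ordering A < B < D < E < F. The simplices of K, each written with vertices in increasing order, are:

  0-simplices (5): A, B, D, E, F
  1-simplices (9): AD, AE, AF, BD, BE, BF, DE, DF, EF
  2-simplices (6): ADE, ADF, AEF, BDE, BDF, BEF

so the chain groups are C_0 ≅ Z^5, C_1 ≅ Z^9, C_2 ≅ Z^6.

The boundary map ∂_1: C_1 → C_0 is given by ∂[p,q] = [q] − [p].
This gives a 5×9 integer matrix of rank 4; reducing to Smith normal form yields diagonal entries (1,1,1,1).

Boundary ∂_2: C_2 → C_1 sends each 2-simplex [p,q,r] to [q,r] − [p,r] + [p,q]. For instance
  ∂AEF = EF − AF + AE,
  ∂BDF = DF − BF + BD.
The 9×6 boundary matrix has rank 5 and Smith normal form diag(1,1,1,1,1).

Reading off H_k = ker ∂_k / im ∂_{k+1}:

  H_0: rank C_0 − rank ∂_1 = 5 − 4 = 1, and the invariant factors of ∂_1 are all 1, so H_0 = Z.
  H_1: rank ker ∂_1 − rank ∂_2 = (9 − 4) − 5 = 0, and the invariant factors of ∂_2 are all 1, so H_1 = 0.
  H_2: rank ker ∂_2 − rank ∂_3 = (6 − 5) − 0 = 1, and there is no ∂_3, so H_2 = Z.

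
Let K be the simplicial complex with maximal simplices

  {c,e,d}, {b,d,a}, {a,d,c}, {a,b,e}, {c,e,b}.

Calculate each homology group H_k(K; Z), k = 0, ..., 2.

H_0 = Z,  H_1 = Z,  H_2 = 0.

We work with the vertex ordering a < b < c < d < e. The simplices of K, each written with vertices in increasing order, are:

  0-simplices (5): a, b, c, d, e
  1-simplices (10): ab, ac, ad, ae, bc, bd, be, cd, ce, de
  2-simplices (5): abd, abe, acd, bce, cde

Hence C_0 ≅ Z^5, C_1 ≅ Z^10, C_2 ≅ Z^5.

∂_1: C_1 → C_0 is given by ∂[p,q] = [q] − [p].
This gives a 5×10 integer matrix of rank 4; reducing to Smith normal form yields diagonal entries (1,1,1,1).

The boundary map ∂_2: C_2 → C_1 maps a triangle to the signed sum of its edges. For instance
  ∂abd = bd − ad + ab,
  ∂abe = be − ae + ab.
As a 10×5 matrix over Z this has rank 5, with invariant factors (1,1,1,1,1).

Computing H_k = (kernel of ∂_k) / (image of ∂_{k+1}):

  H_0: rank C_0 − rank ∂_1 = 5 − 4 = 1, and the invariant factors of ∂_1 are all 1, so H_0 = Z.
  H_1: rank ker ∂_1 − rank ∂_2 = (10 − 4) − 5 = 1, and the invariant factors of ∂_2 are all 1, so H_1 = Z.
  H_2: rank ker ∂_2 − rank ∂_3 = (5 − 5) − 0 = 0, and there is no ∂_3, so H_2 = 0.

As a check, the Euler characteristic is 5 − 10 + 5 = 0, which agrees with 1 − 1 + 0 = 0.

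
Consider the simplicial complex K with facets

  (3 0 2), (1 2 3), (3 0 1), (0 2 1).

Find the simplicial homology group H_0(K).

H_0 ≅ Z.

Fix the vertex order 0 < 1 < 2 < 3 and write every simplex with vertices in increasing order. Then dim K = 2 and the simplices of K are:

  0-simplices (4): [0], [1], [2], [3]
  1-simplices (6): [0,1], [0,2], [0,3], [1,2], [1,3], [2,3]
  2-simplices (4): [0,1,2], [0,1,3], [0,2,3], [1,2,3]

Hence C_0 ≅ Z^4, C_1 ≅ Z^6, C_2 ≅ Z^4.

Boundary ∂_1: C_1 → C_0 is given by ∂[p,q] = [q] − [p].
The resulting 4×6 matrix has rank 3, and its Smith normal form has invariant factors (1,1,1).

∂_2: C_2 → C_1 maps a triangle to the signed sum of its edges. For instance
  ∂[1,2,3] = [2,3] − [1,3] + [1,2],
  ∂[0,2,3] = [2,3] − [0,3] + [0,2].
The resulting 6×4 matrix has rank 3, and its Smith normal form has invariant factors (1,1,1).

Now H_k = ker ∂_k / im ∂_{k+1}, so:

  H_0: rank C_0 − rank ∂_1 = 4 − 3 = 1, and the invariant factors of ∂_1 are all 1, so H_0 ≅ Z.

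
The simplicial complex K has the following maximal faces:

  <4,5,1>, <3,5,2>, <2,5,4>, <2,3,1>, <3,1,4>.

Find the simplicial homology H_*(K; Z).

H_0 = Z,  H_1 = Z,  H_2 = 0.

Take the total order 1 < 2 < 3 < 4 < 5 on the vertex set. Then K (dimension 2) consists of the simplices:

  0-simplices (5): [1], [2], [3], [4], [5]
  1-simplices (10): [1,2], [1,3], [1,4], [1,5], [2,3], [2,4], [2,5], [3,4], [3,5], [4,5]
  2-simplices (5): [1,2,3], [1,3,4], [1,4,5], [2,3,5], [2,4,5]

Hence C_0 ≅ Z^5, C_1 ≅ Z^10, C_2 ≅ Z^5.

∂_1: C_1 → C_0 maps an edge to its endpoints' difference, ∂[p,q] = q − p. For instance
  ∂[1,4] = [4] − [1].
This gives a 5×10 integer matrix of rank 4; reducing to Smith normal form yields diagonal entries (1,1,1,1).

∂_2: C_2 → C_1 sends each 2-simplex [p,q,r] to [q,r] − [p,r] + [p,q]. For instance
  ∂[2,4,5] = [4,5] − [2,5] + [2,4],
  ∂[1,3,4] = [3,4] − [1,4] + [1,3].
This gives a 10×5 integer matrix of rank 5; reducing to Smith normal form yields diagonal entries (1,1,1,1,1).

Reading off H_k = ker ∂_k / im ∂_{k+1}:

  H_0: rank C_0 − rank ∂_1 = 5 − 4 = 1, and the invariant factors of ∂_1 are all 1, so H_0 ≅ Z.
  H_1: rank ker ∂_1 − rank ∂_2 = (10 − 4) − 5 = 1, and the invariant factors of ∂_2 are all 1, so H_1 ≅ Z.
  H_2: rank ker ∂_2 − rank ∂_3 = (5 − 5) − 0 = 0, and there is no ∂_3, so H_2 ≅ 0.

As a check, the Euler characteristic is 5 − 10 + 5 = 0, which agrees with 1 − 1 + 0 = 0.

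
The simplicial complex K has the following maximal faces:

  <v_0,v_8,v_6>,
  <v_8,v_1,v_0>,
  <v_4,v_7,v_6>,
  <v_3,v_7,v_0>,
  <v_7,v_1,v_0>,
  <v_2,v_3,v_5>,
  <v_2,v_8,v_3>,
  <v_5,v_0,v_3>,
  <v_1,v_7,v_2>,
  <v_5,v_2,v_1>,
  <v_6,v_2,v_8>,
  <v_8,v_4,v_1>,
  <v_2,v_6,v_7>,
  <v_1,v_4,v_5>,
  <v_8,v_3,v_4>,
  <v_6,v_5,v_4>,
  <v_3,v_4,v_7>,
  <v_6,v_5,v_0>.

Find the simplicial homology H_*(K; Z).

H_0 = Z,  H_1 = Z^2,  H_2 = Z.

Take the total order v_0 < v_1 < v_2 < v_3 < v_4 < v_5 < v_6 < v_7 < v_8 on the vertex set. Then K (dimension 2) consists of the simplices:

  0-simplices (9): [v_0], [v_1], [v_2], [v_3], [v_4], [v_5], [v_6], [v_7], [v_8]
  1-simplices (27): (27 of them)
  2-simplices (18): (18 of them)

giving chain groups C_0 ≅ Z^9, C_1 ≅ Z^27, C_2 ≅ Z^18.

∂_1: C_1 → C_0 maps an edge to its endpoints' difference, ∂[p,q] = q − p.
The resulting 9×27 matrix has rank 8, and its Smith normal form has invariant factors (1,1,1,1,1,1,1,1).

The boundary map ∂_2: C_2 → C_1 maps a triangle to the signed sum of its edges. For instance
  ∂[v_2,v_3,v_5] = [v_3,v_5] − [v_2,v_5] + [v_2,v_3],
  ∂[v_1,v_2,v_5] = [v_2,v_5] − [v_1,v_5] + [v_1,v_2].
As a 27×18 matrix over Z this has rank 17, with invariant factors (1,1,1,1,1,1,1,1,1,1,1,1,1,1,1,1,1).

From H_k ≅ ker(∂_k) / im(∂_{k+1}) we obtain:

  H_0: rank C_0 − rank ∂_1 = 9 − 8 = 1, and the invariant factors of ∂_1 are all 1, so H_0 = Z.
  H_1: rank ker ∂_1 − rank ∂_2 = (27 − 8) − 17 = 2, and the invariant factors of ∂_2 are all 1, so H_1 = Z^2.
  H_2: rank ker ∂_2 − rank ∂_3 = (18 − 17) − 0 = 1, and there is no ∂_3, so H_2 = Z.

As a check, the Euler characteristic is 9 − 27 + 18 = 0, which agrees with 1 − 2 + 1 = 0.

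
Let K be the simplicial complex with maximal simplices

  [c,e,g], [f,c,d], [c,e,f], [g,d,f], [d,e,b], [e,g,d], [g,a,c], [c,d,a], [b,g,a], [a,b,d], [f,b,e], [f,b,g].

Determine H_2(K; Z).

H_2 ≅ 0.

K has 7 vertices, 18 edges, 12 triangles.
rank ∂_2 = 12, rank ∂_3 = 0 ⇒ b_2 = 12 − 12 − 0 = 0. So H_2 ≅ 0.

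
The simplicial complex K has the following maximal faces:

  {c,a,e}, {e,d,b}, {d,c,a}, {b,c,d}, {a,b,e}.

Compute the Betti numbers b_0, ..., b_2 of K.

Order the vertices as a < b < c < d < e. Listing each simplex with vertices in this order, K has dimension 2 with simplices:

  0-simplices (5): a, b, c, d, e
  1-simplices (10): ab, ac, ad, ae, bc, bd, be, cd, ce, de
  2-simplices (5): abe, acd, ace, bcd, bde

giving chain groups C_0 ≅ Z^5, C_1 ≅ Z^10, C_2 ≅ Z^5.

Boundary ∂_1: C_1 → C_0 is given by ∂[p,q] = [q] − [p].
The 5×10 boundary matrix has rank 4 and Smith normal form diag(1,1,1,1).

The boundary map ∂_2: C_2 → C_1 acts by ∂[p,q,r] = [q,r] − [p,r] + [p,q]. For instance
  ∂bde = de − be + bd,
  ∂acd = cd − ad + ac.
The resulting 10×5 matrix has rank 5, and its Smith normal form has invariant factors (1,1,1,1,1).

Computing H_k = (kernel of ∂_k) / (image of ∂_{k+1}):

  H_0: rank C_0 − rank ∂_1 = 5 − 4 = 1, and the invariant factors of ∂_1 are all 1, so H_0 ≅ Z.
  H_1: rank ker ∂_1 − rank ∂_2 = (10 − 4) − 5 = 1, and the invariant factors of ∂_2 are all 1, so H_1 ≅ Z.
  H_2: rank ker ∂_2 − rank ∂_3 = (5 − 5) − 0 = 0, and there is no ∂_3, so H_2 ≅ 0.

(K is a triangulation of the Möbius band.)

Hence the Betti numbers are b_0 = 1, b_1 = 1, b_2 = 0.

b_0 = 1, b_1 = 1, b_2 = 0.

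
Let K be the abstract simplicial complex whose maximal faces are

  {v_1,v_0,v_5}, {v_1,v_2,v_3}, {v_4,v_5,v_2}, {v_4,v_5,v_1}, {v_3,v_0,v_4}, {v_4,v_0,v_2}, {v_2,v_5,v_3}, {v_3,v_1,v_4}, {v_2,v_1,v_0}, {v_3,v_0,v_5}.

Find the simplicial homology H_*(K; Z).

H_0 = Z,  H_1 = Z/2,  H_2 = 0.

Order the vertices as v_0 < v_1 < v_2 < v_3 < v_4 < v_5. Listing each simplex with vertices in this order, K has dimension 2 with simplices:

  0-simplices (6): [v_0], [v_1], [v_2], [v_3], [v_4], [v_5]
  1-simplices (15): (15 of them)
  2-simplices (10): [v_0,v_1,v_2], [v_0,v_1,v_5], [v_0,v_2,v_4], [v_0,v_3,v_4], [v_0,v_3,v_5], [v_1,v_2,v_3], [v_1,v_3,v_4], [v_1,v_4,v_5], [v_2,v_3,v_5], [v_2,v_4,v_5]

Hence C_0 ≅ Z^6, C_1 ≅ Z^15, C_2 ≅ Z^10.

The boundary map ∂_1: C_1 → C_0 maps an edge to its endpoints' difference, ∂[p,q] = q − p.
The resulting 6×15 matrix has rank 5, and its Smith normal form has invariant factors (1,1,1,1,1).

The boundary map ∂_2: C_2 → C_1 sends each 2-simplex [p,q,r] to [q,r] − [p,r] + [p,q]. For instance
  ∂[v_2,v_4,v_5] = [v_4,v_5] − [v_2,v_5] + [v_2,v_4],
  ∂[v_1,v_2,v_3] = [v_2,v_3] − [v_1,v_3] + [v_1,v_2].
As a 15×10 matrix over Z this has rank 10, with invariant factors (1,1,1,1,1,1,1,1,1,2).

Now H_k = ker ∂_k / im ∂_{k+1}, so:

  H_0: rank C_0 − rank ∂_1 = 6 − 5 = 1, and the invariant factors of ∂_1 are all 1, so H_0 ≅ Z.
  H_1: rank ker ∂_1 − rank ∂_2 = (15 − 5) − 10 = 0, and ∂_2 has invariant factor 2 > 1, so H_1 ≅ Z/2.
  H_2: rank ker ∂_2 − rank ∂_3 = (10 − 10) − 0 = 0, and there is no ∂_3, so H_2 ≅ 0.

As a check, the Euler characteristic is 6 − 15 + 10 = 1, which agrees with 1 − 0 + 0 = 1.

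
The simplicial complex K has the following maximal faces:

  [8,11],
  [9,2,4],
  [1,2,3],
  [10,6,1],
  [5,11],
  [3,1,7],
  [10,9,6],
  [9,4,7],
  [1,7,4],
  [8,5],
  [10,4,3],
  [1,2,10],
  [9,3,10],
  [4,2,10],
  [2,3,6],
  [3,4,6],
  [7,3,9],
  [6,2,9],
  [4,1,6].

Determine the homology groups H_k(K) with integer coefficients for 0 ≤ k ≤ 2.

H_0 = Z^2,  H_1 = Z^3,  H_2 = Z.

K has 11 vertices, 27 edges, 16 triangles.
rank ∂_0 = 0, rank ∂_1 = 9 ⇒ b_0 = 11 − 0 − 9 = 2; all invariant factors of ∂_1 are 1 so no torsion. So H_0 ≅ Z^2.
rank ∂_1 = 9, rank ∂_2 = 15 ⇒ b_1 = 27 − 9 − 15 = 3; all invariant factors of ∂_2 are 1 so no torsion. So H_1 ≅ Z^3.
rank ∂_2 = 15, rank ∂_3 = 0 ⇒ b_2 = 16 − 15 − 0 = 1. So H_2 ≅ Z.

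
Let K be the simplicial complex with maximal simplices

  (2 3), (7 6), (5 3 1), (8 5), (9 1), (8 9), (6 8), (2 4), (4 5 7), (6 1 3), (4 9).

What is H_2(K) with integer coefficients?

H_2 ≅ 0.

We work with the vertex ordering 1 < 2 < 3 < 4 < 5 < 6 < 7 < 8 < 9. The simplices of K, each written with vertices in increasing order, are:

  0-simplices (9): [1], [2], [3], [4], [5], [6], [7], [8], [9]
  1-simplices (16): [1,3], [1,5], [1,6], [1,9], [2,3], [2,4], [3,5], [3,6], [4,5], [4,7], [4,9], [5,7], [5,8], [6,7], [6,8], [8,9]
  2-simplices (3): [1,3,5], [1,3,6], [4,5,7]

so the chain groups are C_0 ≅ Z^9, C_1 ≅ Z^16, C_2 ≅ Z^3.

∂_1: C_1 → C_0 is given by ∂[p,q] = [q] − [p].
The resulting 9×16 matrix has rank 8, and its Smith normal form has invariant factors (1,1,1,1,1,1,1,1).

Boundary ∂_2: C_2 → C_1 acts by ∂[p,q,r] = [q,r] − [p,r] + [p,q]. For instance
  ∂[4,5,7] = [5,7] − [4,7] + [4,5],
  ∂[1,3,6] = [3,6] − [1,6] + [1,3].
As a 16×3 matrix over Z this has rank 3, with invariant factors (1,1,1).

From H_k ≅ ker(∂_k) / im(∂_{k+1}) we obtain:

  H_2: rank ker ∂_2 − rank ∂_3 = (3 − 3) − 0 = 0, and there is no ∂_3, so H_2 ≅ 0.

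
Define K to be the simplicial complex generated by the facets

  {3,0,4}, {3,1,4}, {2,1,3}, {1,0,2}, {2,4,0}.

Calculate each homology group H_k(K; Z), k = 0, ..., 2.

H_0 ≅ Z,  H_1 ≅ Z,  H_2 = 0.

K has 5 vertices, 10 edges, 5 triangles.
rank ∂_0 = 0, rank ∂_1 = 4 ⇒ b_0 = 5 − 0 − 4 = 1; all invariant factors of ∂_1 are 1 so no torsion. So H_0 ≅ Z.
rank ∂_1 = 4, rank ∂_2 = 5 ⇒ b_1 = 10 − 4 − 5 = 1; all invariant factors of ∂_2 are 1 so no torsion. So H_1 ≅ Z.
rank ∂_2 = 5, rank ∂_3 = 0 ⇒ b_2 = 5 − 5 − 0 = 0. So H_2 ≅ 0.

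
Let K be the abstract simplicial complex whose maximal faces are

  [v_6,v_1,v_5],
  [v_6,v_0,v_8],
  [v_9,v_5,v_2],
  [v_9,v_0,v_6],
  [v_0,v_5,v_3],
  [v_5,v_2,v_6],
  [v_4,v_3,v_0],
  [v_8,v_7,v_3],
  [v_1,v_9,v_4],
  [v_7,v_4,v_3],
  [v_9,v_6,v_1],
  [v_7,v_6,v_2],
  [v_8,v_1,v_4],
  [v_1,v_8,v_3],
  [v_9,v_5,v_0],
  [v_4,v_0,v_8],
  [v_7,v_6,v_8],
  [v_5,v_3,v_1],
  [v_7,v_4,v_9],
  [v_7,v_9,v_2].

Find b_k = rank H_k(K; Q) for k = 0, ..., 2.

Order the vertices as v_0 < v_1 < v_2 < v_3 < v_4 < v_5 < v_6 < v_7 < v_8 < v_9. Listing each simplex with vertices in this order, K has dimension 2 with simplices:

  0-simplices (10): [v_0], [v_1], [v_2], [v_3], [v_4], [v_5], [v_6], [v_7], [v_8], [v_9]
  1-simplices (30): (30 of them)
  2-simplices (20): (20 of them)

so the chain groups are C_0 ≅ Z^10, C_1 ≅ Z^30, C_2 ≅ Z^20.

∂_1: C_1 → C_0 maps an edge to its endpoints' difference, ∂[p,q] = q − p. For instance
  ∂[v_1,v_9] = [v_9] − [v_1].
As a 10×30 matrix over Z this has rank 9, with invariant factors (1,1,1,1,1,1,1,1,1).

The boundary map ∂_2: C_2 → C_1 sends each 2-simplex [p,q,r] to [q,r] − [p,r] + [p,q]. For instance
  ∂[v_0,v_4,v_8] = [v_4,v_8] − [v_0,v_8] + [v_0,v_4],
  ∂[v_2,v_7,v_9] = [v_7,v_9] − [v_2,v_9] + [v_2,v_7].
As a 30×20 matrix over Z this has rank 20, with invariant factors (1,1,1,1,1,1,1,1,1,1,1,1,1,1,1,1,1,1,1,2).

Computing H_k = (kernel of ∂_k) / (image of ∂_{k+1}):

  H_0: rank C_0 − rank ∂_1 = 10 − 9 = 1, and the invariant factors of ∂_1 are all 1, so H_0 = Z.
  H_1: rank ker ∂_1 − rank ∂_2 = (30 − 9) − 20 = 1, and ∂_2 has invariant factor 2 > 1, so H_1 = Z ⊕ Z/2Z.
  H_2: rank ker ∂_2 − rank ∂_3 = (20 − 20) − 0 = 0, and there is no ∂_3, so H_2 = 0.

(K is a triangulation of the Klein bottle.)

Hence the Betti numbers are b_0 = 1, b_1 = 1, b_2 = 0.

b_0 = 1, b_1 = 1, b_2 = 0.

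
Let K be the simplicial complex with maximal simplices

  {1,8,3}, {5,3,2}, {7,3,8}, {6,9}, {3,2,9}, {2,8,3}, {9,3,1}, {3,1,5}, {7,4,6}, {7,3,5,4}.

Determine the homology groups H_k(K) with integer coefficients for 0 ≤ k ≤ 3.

H_0 ≅ Z,  H_1 ≅ Z,  H_2 = 0,  H_3 = 0.

Order the vertices as 1 < 2 < 3 < 4 < 5 < 6 < 7 < 8 < 9. Listing each simplex with vertices in this order, K has dimension 3 with simplices:

  0-simplices (9): [1], [2], [3], [4], [5], [6], [7], [8], [9]
  1-simplices (20): [1,3], [1,5], [1,8], [1,9], [2,3], [2,5], [2,8], [2,9], [3,4], [3,5], [3,7], [3,8], [3,9], [4,5], [4,6], [4,7], [5,7], [6,7], [6,9], [7,8]
  2-simplices (12): [1,3,5], [1,3,8], [1,3,9], [2,3,5], [2,3,8], [2,3,9], [3,4,5], [3,4,7], [3,5,7], [3,7,8], [4,5,7], [4,6,7]
  3-simplices (1): [3,4,5,7]

so the chain groups are C_0 ≅ Z^9, C_1 ≅ Z^20, C_2 ≅ Z^12, C_3 ≅ Z^1.

∂_1: C_1 → C_0 sends each edge [p,q] (with p < q) to q − p.
This gives a 9×20 integer matrix of rank 8; reducing to Smith normal form yields diagonal entries (1,1,1,1,1,1,1,1).

∂_2: C_2 → C_1 sends each 2-simplex [p,q,r] to [q,r] − [p,r] + [p,q]. For instance
  ∂[1,3,5] = [3,5] − [1,5] + [1,3],
  ∂[2,3,5] = [3,5] − [2,5] + [2,3].
The 20×12 boundary matrix has rank 11 and Smith normal form diag(1,1,1,1,1,1,1,1,1,1,1).

Boundary ∂_3: C_3 → C_2 sends each 3-simplex σ to the alternating sum Σ_i (−1)^i (σ with its i-th vertex removed). For instance
  ∂[3,4,5,7] = [4,5,7] − [3,5,7] + [3,4,7] − [3,4,5].
This gives a 12×1 integer matrix of rank 1; reducing to Smith normal form yields diagonal entries (1).

Reading off H_k = ker ∂_k / im ∂_{k+1}:

  H_0: rank C_0 − rank ∂_1 = 9 − 8 = 1, and the invariant factors of ∂_1 are all 1, so H_0 ≅ Z.
  H_1: rank ker ∂_1 − rank ∂_2 = (20 − 8) − 11 = 1, and the invariant factors of ∂_2 are all 1, so H_1 ≅ Z.
  H_2: rank ker ∂_2 − rank ∂_3 = (12 − 11) − 1 = 0, and the invariant factors of ∂_3 are all 1, so H_2 ≅ 0.
  H_3: rank ker ∂_3 − rank ∂_4 = (1 − 1) − 0 = 0, and there is no ∂_4, so H_3 ≅ 0.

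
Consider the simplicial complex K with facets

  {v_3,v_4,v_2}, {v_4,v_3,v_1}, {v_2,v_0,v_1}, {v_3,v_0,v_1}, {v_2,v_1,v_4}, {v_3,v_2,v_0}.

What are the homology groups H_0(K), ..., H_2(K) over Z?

We work with the vertex ordering v_0 < v_1 < v_2 < v_3 < v_4. The simplices of K, each written with vertices in increasing order, are:

  0-simplices (5): [v_0], [v_1], [v_2], [v_3], [v_4]
  1-simplices (9): [v_0,v_1], [v_0,v_2], [v_0,v_3], [v_1,v_2], [v_1,v_3], [v_1,v_4], [v_2,v_3], [v_2,v_4], [v_3,v_4]
  2-simplices (6): [v_0,v_1,v_2], [v_0,v_1,v_3], [v_0,v_2,v_3], [v_1,v_2,v_4], [v_1,v_3,v_4], [v_2,v_3,v_4]

giving chain groups C_0 ≅ Z^5, C_1 ≅ Z^9, C_2 ≅ Z^6.

The boundary map ∂_1: C_1 → C_0 is given by ∂[p,q] = [q] − [p]. For instance
  ∂[v_0,v_1] = [v_1] − [v_0].
As a 5×9 matrix over Z this has rank 4, with invariant factors (1,1,1,1).

∂_2: C_2 → C_1 maps a triangle to the signed sum of its edges. For instance
  ∂[v_0,v_1,v_2] = [v_1,v_2] − [v_0,v_2] + [v_0,v_1],
  ∂[v_0,v_1,v_3] = [v_1,v_3] − [v_0,v_3] + [v_0,v_1].
As a 9×6 matrix over Z this has rank 5, with invariant factors (1,1,1,1,1).

Now H_k = ker ∂_k / im ∂_{k+1}, so:

  H_0: rank C_0 − rank ∂_1 = 5 − 4 = 1, and the invariant factors of ∂_1 are all 1, so H_0 ≅ Z.
  H_1: rank ker ∂_1 − rank ∂_2 = (9 − 4) − 5 = 0, and the invariant factors of ∂_2 are all 1, so H_1 ≅ 0.
  H_2: rank ker ∂_2 − rank ∂_3 = (6 − 5) − 0 = 1, and there is no ∂_3, so H_2 ≅ Z.

(K is a triangulation of the 2-sphere S^2.)

H_0 = Z,  H_1 = 0,  H_2 = Z.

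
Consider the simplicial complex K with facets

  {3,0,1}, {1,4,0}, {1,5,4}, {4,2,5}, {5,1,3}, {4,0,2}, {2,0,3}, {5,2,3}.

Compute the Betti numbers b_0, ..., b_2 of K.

Take the total order 0 < 1 < 2 < 3 < 4 < 5 on the vertex set. Then K (dimension 2) consists of the simplices:

  0-simplices (6): [0], [1], [2], [3], [4], [5]
  1-simplices (12): [0,1], [0,2], [0,3], [0,4], [1,3], [1,4], [1,5], [2,3], [2,4], [2,5], [3,5], [4,5]
  2-simplices (8): [0,1,3], [0,1,4], [0,2,3], [0,2,4], [1,3,5], [1,4,5], [2,3,5], [2,4,5]

Hence C_0 ≅ Z^6, C_1 ≅ Z^12, C_2 ≅ Z^8.

The boundary map ∂_1: C_1 → C_0 is given by ∂[p,q] = [q] − [p]. For instance
  ∂[2,3] = [3] − [2].
As a 6×12 matrix over Z this has rank 5, with invariant factors (1,1,1,1,1).

Boundary ∂_2: C_2 → C_1 sends each 2-simplex [p,q,r] to [q,r] − [p,r] + [p,q]. For instance
  ∂[0,1,3] = [1,3] − [0,3] + [0,1],
  ∂[0,1,4] = [1,4] − [0,4] + [0,1].
This gives a 12×8 integer matrix of rank 7; reducing to Smith normal form yields diagonal entries (1,1,1,1,1,1,1).

Reading off H_k = ker ∂_k / im ∂_{k+1}:

  H_0: rank C_0 − rank ∂_1 = 6 − 5 = 1, and the invariant factors of ∂_1 are all 1, so H_0 ≅ Z.
  H_1: rank ker ∂_1 − rank ∂_2 = (12 − 5) − 7 = 0, and the invariant factors of ∂_2 are all 1, so H_1 ≅ 0.
  H_2: rank ker ∂_2 − rank ∂_3 = (8 − 7) − 0 = 1, and there is no ∂_3, so H_2 ≅ Z.

As a check, the Euler characteristic is 6 − 12 + 8 = 2, which agrees with 1 − 0 + 1 = 2.

Hence the Betti numbers are b_0 = 1, b_1 = 0, b_2 = 1.

b_0 = 1, b_1 = 0, b_2 = 1.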